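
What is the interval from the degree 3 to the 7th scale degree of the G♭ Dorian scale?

perfect 5th

The scale runs G♭ A♭ B𝄫 C♭ D♭ E♭ F♭.
So we need the interval from B𝄫 up to F♭.
Counting 5 letters and 7 half steps from B𝄫 gives a perfect fifth.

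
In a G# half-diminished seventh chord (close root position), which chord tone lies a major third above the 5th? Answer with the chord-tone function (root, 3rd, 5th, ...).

7th

G#ø (G# half-diminished seventh) is spelled G#-B-D-F#.
The 5th is D. A major third above D is F#.
F# is the chord's 7th.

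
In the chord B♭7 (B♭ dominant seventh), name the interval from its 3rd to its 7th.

diminished fifth

B♭7 (B♭ dominant seventh): B♭–D–F–A♭.
So we need the interval from D up to A♭.
5 letter names make it a fifth; at 6 semitones (a half step narrower than perfect) the quality is diminished.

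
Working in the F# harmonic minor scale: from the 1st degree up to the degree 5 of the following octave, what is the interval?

perfect twelfth

Spelling the F# harmonic minor scale: F# G# A B C# D E#.
So we need the interval from F# up to C#.
Counting 12 letters and 19 half steps from F# gives a perfect twelfth.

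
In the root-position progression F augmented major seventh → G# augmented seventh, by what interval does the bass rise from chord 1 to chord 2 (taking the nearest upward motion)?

augmented second

The roots are F and G#.
From F to G#: 3 semitones over a second = augmented.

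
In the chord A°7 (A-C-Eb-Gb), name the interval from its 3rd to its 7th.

So we need the interval from C up to Gb.
C up to Gb is 6 semitones, a half step narrower than a perfect fifth, so the interval is diminished.

diminished 5th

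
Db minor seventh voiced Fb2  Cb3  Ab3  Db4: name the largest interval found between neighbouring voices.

Adjacent intervals: Fb2→Cb3 = perfect fifth; Cb3→Ab3 = major sixth; Ab3→Db4 = perfect fourth.
The largest is Cb3 to Ab3, a major sixth (9 semitones).

major 6th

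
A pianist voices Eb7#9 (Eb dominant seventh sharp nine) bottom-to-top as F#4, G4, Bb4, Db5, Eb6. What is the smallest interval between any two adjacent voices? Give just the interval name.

Adjacent intervals: F#4→G4 = minor second; G4→Bb4 = minor third; Bb4→Db5 = minor third; Db5→Eb6 = major ninth.
The smallest is F#4 to G4, a minor second (1 semitone).

minor second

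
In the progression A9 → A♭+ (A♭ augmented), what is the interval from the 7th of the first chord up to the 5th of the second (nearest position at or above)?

The 7th of A9 is G; the 5th of A♭+ (A♭ augmented) is E.
Counting 6 letters and 9 half steps from G gives a major sixth.

major 6th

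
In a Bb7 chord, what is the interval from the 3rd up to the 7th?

diminished fifth

Spelling the chord: Bb, D, F, Ab.
The 3rd is D and the 7th is Ab.
5 letter names make it a fifth; at 6 semitones (a half step narrower than perfect) the quality is diminished.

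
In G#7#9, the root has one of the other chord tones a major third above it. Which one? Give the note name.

Spelling the chord: G#-B#-D#-F#-A##.
The root is G#. A major third above G# is B#.
B# is the chord's 3rd.

B#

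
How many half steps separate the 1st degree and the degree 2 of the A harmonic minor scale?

The scale is A B C D E F G♯.
A up to B is a major second — 2 semitones.

2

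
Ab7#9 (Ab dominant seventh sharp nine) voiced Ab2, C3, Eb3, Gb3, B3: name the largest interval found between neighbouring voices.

Adjacent intervals: Ab2→C3 = major third; C3→Eb3 = minor third; Eb3→Gb3 = minor third; Gb3→B3 = augmented third.
The largest is Gb3 to B3, an augmented third (5 semitones).

A3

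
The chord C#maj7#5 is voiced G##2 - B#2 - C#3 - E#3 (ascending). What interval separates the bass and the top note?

The outer voices are G##2 and E#3.
6 letter names make it a sixth; at 8 semitones (a half step narrower than major) the quality is minor.

minor sixth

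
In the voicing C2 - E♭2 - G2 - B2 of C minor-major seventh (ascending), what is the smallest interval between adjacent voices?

minor 3rd

Adjacent intervals: C2→E♭2 = minor third; E♭2→G2 = major third; G2→B2 = major third.
The smallest is C2 to E♭2, a minor third (3 semitones).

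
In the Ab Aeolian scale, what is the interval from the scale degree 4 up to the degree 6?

Spelling the Ab Aeolian scale: Ab Bb Cb Db Eb Fb Gb.
The scale degree 4 is Db and the 6th scale degree is Fb.
Db up to Fb is 3 semitones, a half step narrower than a major third, so the interval is minor.

minor 3rd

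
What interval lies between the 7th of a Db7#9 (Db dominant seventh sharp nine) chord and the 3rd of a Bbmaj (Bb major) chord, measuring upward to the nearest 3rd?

Db7#9 (Db dominant seventh sharp nine) has Cb as its 7th, and Bbmaj (Bb major) has D as its 3rd.
2 letter names make it a second; at 3 semitones (a half step wider than major) the quality is augmented.

augmented second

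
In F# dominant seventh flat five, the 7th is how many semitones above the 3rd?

F#7b5: F#–A#–C–E.
A# to E is a diminished fifth: 6 semitones.

6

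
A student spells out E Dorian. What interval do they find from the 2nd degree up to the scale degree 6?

perfect fifth

Spelling E Dorian: E F# G A B C# D.
That puts F# below C#.
Counting 5 letters and 7 half steps from F# gives a perfect fifth.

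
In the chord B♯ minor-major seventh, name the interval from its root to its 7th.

B♯m(maj7): B♯-D♯-F𝄪-A𝄪.
Root = B♯; 7th = A𝄪.
From B♯ to A𝄪 is 11 semitones, exactly the major seventh.

major seventh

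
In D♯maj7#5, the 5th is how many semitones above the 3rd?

D♯+maj7 is spelled D♯-F𝄪-A𝄪-C𝄪.
F𝄪 to A𝄪 is a major third: 4 semitones.

4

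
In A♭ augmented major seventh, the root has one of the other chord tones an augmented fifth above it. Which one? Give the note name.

A♭maj7#5 (A♭ augmented major seventh) is spelled A♭, C, E, G.
The root is A♭. An augmented fifth above A♭ is E.
E is the chord's 5th.

E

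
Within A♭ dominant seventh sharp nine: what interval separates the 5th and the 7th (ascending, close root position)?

m3

Spelling the chord: A♭ C E♭ G♭ B.
The 5th is E♭ and the 7th is G♭.
From E♭ to G♭: 3 semitones over a third = minor.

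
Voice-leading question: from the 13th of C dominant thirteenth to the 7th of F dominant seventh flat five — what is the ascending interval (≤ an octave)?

The 13th of C dominant thirteenth is A; the 7th of F dominant seventh flat five is Eb.
A up to Eb is 6 semitones, a half step narrower than a perfect fifth, so the interval is diminished.

d5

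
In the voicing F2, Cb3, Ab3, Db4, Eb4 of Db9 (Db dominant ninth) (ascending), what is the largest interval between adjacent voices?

Adjacent intervals: F2→Cb3 = diminished fifth; Cb3→Ab3 = major sixth; Ab3→Db4 = perfect fourth; Db4→Eb4 = major second.
The largest is Cb3 to Ab3, a major sixth (9 semitones).

major 6th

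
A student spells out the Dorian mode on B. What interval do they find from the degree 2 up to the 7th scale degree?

B dorian: B C# D E F# G# A.
Degree 2 = C#; degree 7 = A.
6 letter names make it a sixth; at 8 semitones (a half step narrower than major) the quality is minor.

minor sixth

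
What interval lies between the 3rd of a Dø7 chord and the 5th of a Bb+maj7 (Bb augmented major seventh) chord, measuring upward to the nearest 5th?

augmented unison

The 3rd of Dø7 is F; the 5th of Bb+maj7 (Bb augmented major seventh) is F#.
From F to F#: 1 semitone over a unison = augmented.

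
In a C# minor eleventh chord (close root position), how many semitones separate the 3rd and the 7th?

7

Spelling the chord: C# E G# B D# F#.
E to B is a perfect fifth: 7 semitones.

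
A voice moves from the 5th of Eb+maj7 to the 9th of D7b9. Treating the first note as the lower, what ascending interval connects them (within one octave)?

diminished fourth

The 5th of Eb+maj7 is B; the 9th of D7b9 is Eb.
From B to Eb: 4 semitones over a fourth = diminished.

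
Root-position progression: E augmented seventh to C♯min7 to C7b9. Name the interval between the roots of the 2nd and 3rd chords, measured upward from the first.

diminished octave

The roots are C♯ and C.
From C♯ to C: 11 semitones over an octave = diminished.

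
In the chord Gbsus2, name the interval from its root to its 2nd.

The chord tones of Gbsus2 are Gb Ab Db.
So we need the interval from Gb up to Ab.
Counting 2 letters and 2 half steps from Gb gives a major second.

major 2nd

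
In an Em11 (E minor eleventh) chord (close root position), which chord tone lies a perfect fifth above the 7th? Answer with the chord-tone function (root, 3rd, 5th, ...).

11th

E minor eleventh: E G B D F# A.
The 7th is D. A perfect fifth above D is A.
A is the chord's 11th.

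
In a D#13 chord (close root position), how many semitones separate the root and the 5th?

Spelling the chord: D# F## A# C# E# B#.
D# to A# is a perfect fifth: 7 semitones.

7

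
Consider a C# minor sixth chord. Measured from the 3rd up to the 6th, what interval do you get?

The chord tones of C#m6 are C# E G# A#.
3rd = E; 6th = A#.
4 letter names make it a fourth; at 6 semitones (a half step wider than perfect) the quality is augmented.

A4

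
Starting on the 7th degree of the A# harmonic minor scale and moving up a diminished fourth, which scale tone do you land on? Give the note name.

C#

The scale is A# B# C# D# E# F# G##.
The 7th degree is G##; a diminished fourth above that is C# — scale degree 3.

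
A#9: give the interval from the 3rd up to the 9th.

minor seventh

The chord tones of A# dominant ninth are A#–C##–E#–G#–B#.
The 3rd is C## and the 9th is B#.
From C## to B#: 10 semitones over a seventh = minor.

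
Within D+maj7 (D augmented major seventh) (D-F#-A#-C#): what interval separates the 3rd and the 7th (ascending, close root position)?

The 3rd is F# and the 7th is C#.
From F# to C# is 7 semitones, exactly the perfect fifth.

perfect fifth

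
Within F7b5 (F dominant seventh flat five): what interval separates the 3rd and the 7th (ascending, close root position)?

The chord tones of F dominant seventh flat five are F, A, Cb, Eb.
So we need the interval from A up to Eb.
A up to Eb is 6 semitones, a half step narrower than a perfect fifth, so the interval is diminished.
That tritone between 3rd and 7th is what gives the dominant seventh its pull toward resolution.

diminished fifth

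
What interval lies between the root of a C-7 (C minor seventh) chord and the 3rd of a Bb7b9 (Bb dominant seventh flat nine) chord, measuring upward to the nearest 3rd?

major second

The root of C-7 (C minor seventh) is C; the 3rd of Bb7b9 (Bb dominant seventh flat nine) is D.
C up to D spans 2 letter names and 2 semitones — a major second.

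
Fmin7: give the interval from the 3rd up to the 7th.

perfect 5th

Fmin7: F-A♭-C-E♭.
So we need the interval from A♭ up to E♭.
Counting 5 letters and 7 half steps from A♭ gives a perfect fifth.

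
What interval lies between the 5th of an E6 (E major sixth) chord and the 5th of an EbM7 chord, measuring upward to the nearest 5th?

diminished octave

The 5th of E6 (E major sixth) is B; the 5th of EbM7 is Bb.
8 letter names make it an octave; at 11 semitones (a half step narrower than perfect) the quality is diminished.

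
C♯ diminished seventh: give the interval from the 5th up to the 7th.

C♯°7: C♯–E–G–B♭.
The 5th is G and the 7th is B♭.
From G to B♭: 3 semitones over a third = minor.

minor third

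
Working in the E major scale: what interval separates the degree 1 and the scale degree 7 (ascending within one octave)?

major seventh

Spelling the E major scale: E F♯ G♯ A B C♯ D♯.
So we need the interval from E up to D♯.
Counting 7 letters and 11 half steps from E gives a major seventh.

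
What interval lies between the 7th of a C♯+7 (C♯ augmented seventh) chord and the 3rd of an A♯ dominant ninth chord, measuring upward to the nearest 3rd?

augmented second

C♯+7 (C♯ augmented seventh) has B as its 7th, and A♯ dominant ninth has C𝄪 as its 3rd.
2 letter names make it a second; at 3 semitones (a half step wider than major) the quality is augmented.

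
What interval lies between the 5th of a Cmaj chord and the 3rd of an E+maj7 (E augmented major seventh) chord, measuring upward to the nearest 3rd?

augmented unison

The 5th of Cmaj is G; the 3rd of E+maj7 (E augmented major seventh) is G♯.
1 letter names make it a unison; at 1 semitone (a half step wider than perfect) the quality is augmented.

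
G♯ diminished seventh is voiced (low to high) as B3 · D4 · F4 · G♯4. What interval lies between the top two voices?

Those voices are F4 and G♯4.
F up to G♯ is 3 semitones, a half step wider than a major second, so the interval is augmented.

augmented second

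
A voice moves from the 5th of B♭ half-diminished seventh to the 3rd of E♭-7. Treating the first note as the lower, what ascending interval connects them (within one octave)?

M2

B♭ half-diminished seventh has F♭ as its 5th, and E♭-7 has G♭ as its 3rd.
From F♭ to G♭ is 2 semitones, exactly the major second.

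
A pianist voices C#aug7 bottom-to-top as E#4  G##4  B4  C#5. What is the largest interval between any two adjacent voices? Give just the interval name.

major 3rd

Adjacent intervals: E#4→G##4 = major third; G##4→B4 = diminished third; B4→C#5 = major second.
The largest is E#4 to G##4, a major third (4 semitones).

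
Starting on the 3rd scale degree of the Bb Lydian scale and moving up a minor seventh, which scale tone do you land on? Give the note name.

The scale is Bb C D E F G A.
The 3rd scale degree is D; a minor seventh above that is C — scale degree 2.

C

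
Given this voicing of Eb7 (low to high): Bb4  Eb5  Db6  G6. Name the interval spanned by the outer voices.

The outer voices are Bb4 and G6.
Counting 13 letters and 21 half steps from Bb gives a major thirteenth.

major thirteenth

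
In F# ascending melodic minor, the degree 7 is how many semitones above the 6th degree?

The scale is F# G# A B C# D# E#.
D# up to E# is a major second — 2 semitones.

2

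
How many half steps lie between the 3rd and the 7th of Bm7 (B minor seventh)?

B minor seventh is spelled B D F# A.
D to A is a perfect fifth: 7 semitones.

7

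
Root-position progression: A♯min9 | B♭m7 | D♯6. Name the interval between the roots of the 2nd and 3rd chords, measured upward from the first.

The roots are B♭ and D♯.
B♭ up to D♯ is 5 semitones, a half step wider than a major third, so the interval is augmented.

augmented 3rd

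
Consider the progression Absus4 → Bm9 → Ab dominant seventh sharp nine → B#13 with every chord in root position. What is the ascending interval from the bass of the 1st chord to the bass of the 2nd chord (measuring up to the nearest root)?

The roots are Ab and B.
Ab up to B is 3 semitones, a half step wider than a major second, so the interval is augmented.

augmented 2nd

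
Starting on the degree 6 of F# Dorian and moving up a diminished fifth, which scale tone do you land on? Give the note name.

The scale is F# G# A B C# D# E.
The degree 6 is D#; a diminished fifth above that is A — scale degree 3.

A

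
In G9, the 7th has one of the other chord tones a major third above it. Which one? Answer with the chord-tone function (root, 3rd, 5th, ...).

The chord tones of G9 are G-B-D-F-A.
The 7th is F. A major third above F is A.
A is the chord's 9th.

9th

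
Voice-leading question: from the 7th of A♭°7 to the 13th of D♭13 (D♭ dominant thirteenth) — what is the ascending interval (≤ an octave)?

A♭°7 has G𝄫 as its 7th, and D♭13 (D♭ dominant thirteenth) has B♭ as its 13th.
G𝄫 up to B♭ is 5 semitones, a half step wider than a major third, so the interval is augmented.

augmented third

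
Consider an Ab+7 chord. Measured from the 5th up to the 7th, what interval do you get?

Spelling the chord: Ab C E Gb.
That puts E below Gb.
3 letter names make it a third; at 2 semitones (a whole step narrower than major) the quality is diminished.

d3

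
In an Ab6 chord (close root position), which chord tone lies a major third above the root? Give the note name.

Ab6 (Ab major sixth) is spelled Ab, C, Eb, F.
The root is Ab. A major third above Ab is C.
C is the chord's 3rd.

C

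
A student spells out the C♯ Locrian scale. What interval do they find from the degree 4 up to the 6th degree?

minor third

C♯ locrian: C♯ D E F♯ G A B.
That puts F♯ below A.
3 letter names make it a third; at 3 semitones (a half step narrower than major) the quality is minor.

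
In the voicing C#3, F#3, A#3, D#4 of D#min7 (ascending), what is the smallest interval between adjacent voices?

Adjacent intervals: C#3→F#3 = perfect fourth; F#3→A#3 = major third; A#3→D#4 = perfect fourth.
The smallest is F#3 to A#3, a major third (4 semitones).

major 3rd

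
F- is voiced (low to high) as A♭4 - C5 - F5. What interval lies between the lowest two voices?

M3

Those voices are A♭4 and C5.
Counting 3 letters and 4 half steps from A♭ gives a major third.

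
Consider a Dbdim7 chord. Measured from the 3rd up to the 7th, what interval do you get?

d5

Db°7 is spelled Db, Fb, Abb, Cbb.
So we need the interval from Fb up to Cbb.
From Fb to Cbb: 6 semitones over a fifth = diminished.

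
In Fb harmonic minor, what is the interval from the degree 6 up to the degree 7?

A2

The scale runs Fb Gb Abb Bbb Cb Dbb Eb.
So we need the interval from Dbb up to Eb.
From Dbb to Eb: 3 semitones over a second = augmented.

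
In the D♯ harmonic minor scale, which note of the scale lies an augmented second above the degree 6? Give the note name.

The scale is D♯ E♯ F♯ G♯ A♯ B C𝄪.
The degree 6 is B; an augmented second above that is C𝄪 — scale degree 7.

C##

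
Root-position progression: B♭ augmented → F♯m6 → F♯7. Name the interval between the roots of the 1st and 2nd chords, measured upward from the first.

augmented fifth

The roots are B♭ and F♯.
From B♭ to F♯: 8 semitones over a fifth = augmented.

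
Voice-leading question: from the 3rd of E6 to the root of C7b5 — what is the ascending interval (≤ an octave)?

diminished fourth

E6 has G# as its 3rd, and C7b5 has C as its root.
G# up to C is 4 semitones, a half step narrower than a perfect fourth, so the interval is diminished.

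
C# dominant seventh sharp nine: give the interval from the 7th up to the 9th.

augmented 3rd

C# dominant seventh sharp nine is spelled C#, E#, G#, B, D##.
7th = B; 9th = D##.
B up to D## is 5 semitones, a half step wider than a major third, so the interval is augmented.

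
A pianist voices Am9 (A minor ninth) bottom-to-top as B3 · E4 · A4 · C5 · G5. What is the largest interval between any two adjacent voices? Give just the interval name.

perfect 5th

Adjacent intervals: B3→E4 = perfect fourth; E4→A4 = perfect fourth; A4→C5 = minor third; C5→G5 = perfect fifth.
The largest is C5 to G5, a perfect fifth (7 semitones).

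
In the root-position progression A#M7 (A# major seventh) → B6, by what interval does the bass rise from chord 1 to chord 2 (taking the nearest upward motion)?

The roots are A# and B.
From A# to B: 1 semitone over a second = minor.

minor second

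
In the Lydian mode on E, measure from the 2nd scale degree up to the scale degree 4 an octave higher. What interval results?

major 10th

Spelling the Lydian mode on E: E F# G# A# B C# D#.
2nd scale degree = F#; degree 4 (up an octave) = A#.
From F# to A# is 16 semitones, exactly the major tenth.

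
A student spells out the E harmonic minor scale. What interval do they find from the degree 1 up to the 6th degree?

E harmonic minor: E F# G A B C D#.
That puts E below C.
From E to C: 8 semitones over a sixth = minor.

m6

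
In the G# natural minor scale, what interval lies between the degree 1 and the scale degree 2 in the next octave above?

G# natural minor: G# A# B C# D# E F#.
So we need the interval from G# up to A#.
G# up to A# spans 9 letter names and 14 semitones — a major ninth.

major ninth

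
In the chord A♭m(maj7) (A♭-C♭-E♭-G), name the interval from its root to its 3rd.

minor third

The root is A♭ and the 3rd is C♭.
A♭ up to C♭ is 3 semitones, a half step narrower than a major third, so the interval is minor.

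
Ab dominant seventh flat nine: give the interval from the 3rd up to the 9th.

Ab7b9 is spelled Ab, C, Eb, Gb, Bbb.
So we need the interval from C up to Bbb.
7 letter names make it a seventh; at 9 semitones (a whole step narrower than major) the quality is diminished.

diminished 7th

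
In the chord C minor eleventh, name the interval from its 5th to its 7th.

Cm11: C–E♭–G–B♭–D–F.
That puts G below B♭.
G up to B♭ is 3 semitones, a half step narrower than a major third, so the interval is minor.

minor 3rd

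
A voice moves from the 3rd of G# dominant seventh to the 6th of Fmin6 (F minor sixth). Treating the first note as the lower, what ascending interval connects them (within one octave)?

G# dominant seventh has B# as its 3rd, and Fmin6 (F minor sixth) has D as its 6th.
From B# to D: 2 semitones over a third = diminished.

diminished third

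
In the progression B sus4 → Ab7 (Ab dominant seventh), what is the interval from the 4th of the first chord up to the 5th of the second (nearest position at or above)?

B sus4 has E as its 4th, and Ab7 (Ab dominant seventh) has Eb as its 5th.
8 letter names make it an octave; at 11 semitones (a half step narrower than perfect) the quality is diminished.

diminished octave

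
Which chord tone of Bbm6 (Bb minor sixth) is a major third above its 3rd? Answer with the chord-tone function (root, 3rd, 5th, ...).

Spelling the chord: Bb, Db, F, G.
The 3rd is Db. A major third above Db is F.
F is the chord's 5th.

5th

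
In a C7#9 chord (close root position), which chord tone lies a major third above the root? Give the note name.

E

C7#9 (C dominant seventh sharp nine) is spelled C, E, G, Bb, D#.
The root is C. A major third above C is E.
E is the chord's 3rd.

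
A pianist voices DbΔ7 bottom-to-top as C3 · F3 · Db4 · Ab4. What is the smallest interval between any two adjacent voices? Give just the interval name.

P4

Adjacent intervals: C3→F3 = perfect fourth; F3→Db4 = minor sixth; Db4→Ab4 = perfect fifth.
The smallest is C3 to F3, a perfect fourth (5 semitones).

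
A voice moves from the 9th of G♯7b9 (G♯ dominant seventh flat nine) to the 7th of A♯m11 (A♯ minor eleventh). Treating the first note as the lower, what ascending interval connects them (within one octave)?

major 7th

G♯7b9 (G♯ dominant seventh flat nine) has A as its 9th, and A♯m11 (A♯ minor eleventh) has G♯ as its 7th.
A up to G♯ spans 7 letter names and 11 semitones — a major seventh.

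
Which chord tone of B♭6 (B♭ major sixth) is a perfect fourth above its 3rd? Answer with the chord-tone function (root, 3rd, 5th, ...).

6th

The chord tones of B♭6 (B♭ major sixth) are B♭-D-F-G.
The 3rd is D. A perfect fourth above D is G.
G is the chord's 6th.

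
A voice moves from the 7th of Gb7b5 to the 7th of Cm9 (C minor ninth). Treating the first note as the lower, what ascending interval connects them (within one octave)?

augmented fourth

The 7th of Gb7b5 is Fb; the 7th of Cm9 (C minor ninth) is Bb.
From Fb to Bb: 6 semitones over a fourth = augmented.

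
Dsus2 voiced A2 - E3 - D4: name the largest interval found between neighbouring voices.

Adjacent intervals: A2→E3 = perfect fifth; E3→D4 = minor seventh.
The largest is E3 to D4, a minor seventh (10 semitones).

minor seventh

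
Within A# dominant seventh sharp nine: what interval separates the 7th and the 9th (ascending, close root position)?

augmented third

A#7#9 (A# dominant seventh sharp nine): A#–C##–E#–G#–B##.
7th = G#; 9th = B##.
3 letter names make it a third; at 5 semitones (a half step wider than major) the quality is augmented.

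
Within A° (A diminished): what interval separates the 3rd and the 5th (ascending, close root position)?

m3

The chord tones of A° (A diminished) are A C Eb.
That puts C below Eb.
C up to Eb is 3 semitones, a half step narrower than a major third, so the interval is minor.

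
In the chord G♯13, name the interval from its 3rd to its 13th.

G♯13: G♯, B♯, D♯, F♯, A♯, E♯.
So we need the interval from B♯ up to E♯.
Counting 11 letters and 17 half steps from B♯ gives a perfect eleventh.

P11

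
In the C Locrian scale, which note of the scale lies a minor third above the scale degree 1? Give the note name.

The scale is C Db Eb F Gb Ab Bb.
The scale degree 1 is C; a minor third above that is Eb — scale degree 3.

Eb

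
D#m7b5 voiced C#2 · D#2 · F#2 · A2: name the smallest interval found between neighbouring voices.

Adjacent intervals: C#2→D#2 = major second; D#2→F#2 = minor third; F#2→A2 = minor third.
The smallest is C#2 to D#2, a major second (2 semitones).

M2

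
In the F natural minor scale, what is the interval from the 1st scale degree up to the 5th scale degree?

Spelling the F natural minor scale: F G Ab Bb C Db Eb.
The 1st scale degree is F and the degree 5 is C.
From F to C is 7 semitones, exactly the perfect fifth.

perfect 5th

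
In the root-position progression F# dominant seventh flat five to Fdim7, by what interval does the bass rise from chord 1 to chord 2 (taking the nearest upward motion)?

d8

The roots are F# and F.
8 letter names make it an octave; at 11 semitones (a half step narrower than perfect) the quality is diminished.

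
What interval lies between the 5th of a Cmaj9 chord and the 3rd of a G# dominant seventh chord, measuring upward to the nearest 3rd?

The 5th of Cmaj9 is G; the 3rd of G# dominant seventh is B#.
From G to B#: 5 semitones over a third = augmented.

augmented third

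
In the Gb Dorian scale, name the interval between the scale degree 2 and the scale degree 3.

minor 2nd

Gb dorian: Gb Ab Bbb Cb Db Eb Fb.
That puts Ab below Bbb.
2 letter names make it a second; at 1 semitone (a half step narrower than major) the quality is minor.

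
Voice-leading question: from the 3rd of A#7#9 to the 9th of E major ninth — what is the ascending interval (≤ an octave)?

diminished fourth

A#7#9 has C## as its 3rd, and E major ninth has F# as its 9th.
4 letter names make it a fourth; at 4 semitones (a half step narrower than perfect) the quality is diminished.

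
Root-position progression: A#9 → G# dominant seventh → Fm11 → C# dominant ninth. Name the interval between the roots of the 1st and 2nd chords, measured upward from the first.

The roots are A# and G#.
From A# to G#: 10 semitones over a seventh = minor.

minor 7th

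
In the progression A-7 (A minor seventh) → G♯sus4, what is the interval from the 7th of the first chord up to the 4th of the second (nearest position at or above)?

augmented fourth

The 7th of A-7 (A minor seventh) is G; the 4th of G♯sus4 is C♯.
4 letter names make it a fourth; at 6 semitones (a half step wider than perfect) the quality is augmented.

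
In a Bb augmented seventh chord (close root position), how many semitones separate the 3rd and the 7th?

6

Spelling the chord: Bb D F# Ab.
D to Ab is a diminished fifth: 6 semitones.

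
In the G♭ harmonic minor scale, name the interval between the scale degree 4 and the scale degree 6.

G♭ harmonic minor: G♭ A♭ B𝄫 C♭ D♭ E𝄫 F.
That puts C♭ below E𝄫.
From C♭ to E𝄫: 3 semitones over a third = minor.

minor third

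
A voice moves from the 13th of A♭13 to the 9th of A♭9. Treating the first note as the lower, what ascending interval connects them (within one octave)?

The 13th of A♭13 is F; the 9th of A♭9 is B♭.
From F to B♭ is 5 semitones, exactly the perfect fourth.

perfect fourth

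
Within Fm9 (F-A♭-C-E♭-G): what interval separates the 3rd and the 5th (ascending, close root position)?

That puts A♭ below C.
A♭ up to C spans 3 letter names and 4 semitones — a major third.

major 3rd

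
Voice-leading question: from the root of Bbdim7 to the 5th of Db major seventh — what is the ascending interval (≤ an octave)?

minor seventh

The root of Bbdim7 is Bb; the 5th of Db major seventh is Ab.
Bb up to Ab is 10 semitones, a half step narrower than a major seventh, so the interval is minor.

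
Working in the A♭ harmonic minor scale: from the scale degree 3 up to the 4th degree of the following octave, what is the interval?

A♭ harmonic minor: A♭ B♭ C♭ D♭ E♭ F♭ G.
So we need the interval from C♭ up to D♭.
From C♭ to D♭ is 14 semitones, exactly the major ninth.

M9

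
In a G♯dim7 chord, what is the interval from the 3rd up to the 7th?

Spelling the chord: G♯-B-D-F.
The 3rd is B and the 7th is F.
From B to F: 6 semitones over a fifth = diminished.

diminished fifth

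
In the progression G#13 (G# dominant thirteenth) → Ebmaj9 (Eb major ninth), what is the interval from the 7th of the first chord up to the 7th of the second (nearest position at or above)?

minor sixth

G#13 (G# dominant thirteenth) has F# as its 7th, and Ebmaj9 (Eb major ninth) has D as its 7th.
From F# to D: 8 semitones over a sixth = minor.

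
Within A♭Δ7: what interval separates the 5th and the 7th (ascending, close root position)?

major third

Spelling the chord: A♭–C–E♭–G.
The 5th is E♭ and the 7th is G.
E♭ up to G spans 3 letter names and 4 semitones — a major third.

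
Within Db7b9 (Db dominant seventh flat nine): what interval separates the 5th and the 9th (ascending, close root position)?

diminished 5th

Db dominant seventh flat nine is spelled Db, F, Ab, Cb, Ebb.
5th = Ab; 9th = Ebb.
Ab up to Ebb is 6 semitones, a half step narrower than a perfect fifth, so the interval is diminished.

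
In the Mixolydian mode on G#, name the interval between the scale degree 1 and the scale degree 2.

major second

Spelling the Mixolydian mode on G#: G# A# B# C# D# E# F#.
The scale degree 1 is G# and the 2nd scale degree is A#.
From G# to A# is 2 semitones, exactly the major second.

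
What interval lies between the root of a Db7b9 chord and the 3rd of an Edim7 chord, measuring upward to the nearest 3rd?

The root of Db7b9 is Db; the 3rd of Edim7 is G.
From Db to G: 6 semitones over a fourth = augmented.

augmented 4th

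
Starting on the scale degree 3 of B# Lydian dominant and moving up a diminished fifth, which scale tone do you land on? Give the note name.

A#

The scale is B# C## D## E## F## G## A#.
The scale degree 3 is D##; a diminished fifth above that is A# — scale degree 7.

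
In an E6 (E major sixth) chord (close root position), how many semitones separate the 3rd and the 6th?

5

E6 (E major sixth) is spelled E-G#-B-C#.
G# to C# is a perfect fourth: 5 semitones.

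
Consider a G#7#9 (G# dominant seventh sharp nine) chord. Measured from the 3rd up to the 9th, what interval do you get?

Spelling the chord: G#, B#, D#, F#, A##.
That puts B# below A##.
B# up to A## spans 7 letter names and 11 semitones — a major seventh.

major seventh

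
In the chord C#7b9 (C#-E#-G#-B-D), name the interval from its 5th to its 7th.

minor third

That puts G# below B.
From G# to B: 3 semitones over a third = minor.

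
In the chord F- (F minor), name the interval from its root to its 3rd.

Spelling the chord: F-A♭-C.
The root is F and the 3rd is A♭.
F up to A♭ is 3 semitones, a half step narrower than a major third, so the interval is minor.

minor third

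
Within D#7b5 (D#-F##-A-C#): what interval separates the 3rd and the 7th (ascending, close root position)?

So we need the interval from F## up to C#.
F## up to C# is 6 semitones, a half step narrower than a perfect fifth, so the interval is diminished.

d5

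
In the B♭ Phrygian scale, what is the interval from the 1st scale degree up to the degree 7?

B♭ phrygian: B♭ C♭ D♭ E♭ F G♭ A♭.
That puts B♭ below A♭.
7 letter names make it a seventh; at 10 semitones (a half step narrower than major) the quality is minor.

m7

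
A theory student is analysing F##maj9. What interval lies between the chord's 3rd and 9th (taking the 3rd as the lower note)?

minor 7th

F##maj9 is spelled F##–A##–C##–E##–G##.
That puts A## below G##.
From A## to G##: 10 semitones over a seventh = minor.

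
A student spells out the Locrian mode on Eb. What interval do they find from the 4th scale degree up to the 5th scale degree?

The scale runs Eb Fb Gb Ab Bbb Cb Db.
The 4th scale degree is Ab and the 5th degree is Bbb.
2 letter names make it a second; at 1 semitone (a half step narrower than major) the quality is minor.

minor 2nd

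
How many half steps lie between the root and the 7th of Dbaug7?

10

Db7#5 (Db augmented seventh): Db–F–A–Cb.
Db to Cb is a minor seventh: 10 semitones.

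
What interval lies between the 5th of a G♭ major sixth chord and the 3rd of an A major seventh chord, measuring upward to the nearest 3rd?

The 5th of G♭ major sixth is D♭; the 3rd of A major seventh is C♯.
D♭ up to C♯ is 12 semitones, a half step wider than a major seventh, so the interval is augmented.

augmented seventh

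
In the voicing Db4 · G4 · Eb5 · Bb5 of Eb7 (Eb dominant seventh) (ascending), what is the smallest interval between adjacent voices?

Adjacent intervals: Db4→G4 = augmented fourth; G4→Eb5 = minor sixth; Eb5→Bb5 = perfect fifth.
The smallest is Db4 to G4, an augmented fourth (6 semitones).

augmented fourth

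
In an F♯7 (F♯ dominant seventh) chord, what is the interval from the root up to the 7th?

minor 7th

The chord tones of F♯7 are F♯ A♯ C♯ E.
So we need the interval from F♯ up to E.
From F♯ to E: 10 semitones over a seventh = minor.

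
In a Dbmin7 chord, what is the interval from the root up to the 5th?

perfect fifth

The chord tones of Db-7 are Db–Fb–Ab–Cb.
Root = Db; 5th = Ab.
Counting 5 letters and 7 half steps from Db gives a perfect fifth.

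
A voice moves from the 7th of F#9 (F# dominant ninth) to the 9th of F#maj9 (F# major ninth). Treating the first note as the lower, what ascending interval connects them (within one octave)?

The 7th of F#9 (F# dominant ninth) is E; the 9th of F#maj9 (F# major ninth) is G#.
E up to G# spans 3 letter names and 4 semitones — a major third.

major third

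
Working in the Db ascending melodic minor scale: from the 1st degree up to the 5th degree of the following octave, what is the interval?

P12

Spelling the Db ascending melodic minor scale: Db Eb Fb Gb Ab Bb C.
That puts Db below Ab.
Counting 12 letters and 19 half steps from Db gives a perfect twelfth.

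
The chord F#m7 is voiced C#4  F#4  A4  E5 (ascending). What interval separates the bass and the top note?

minor 10th

The outer voices are C#4 and E5.
10 letter names make it a tenth; at 15 semitones (a half step narrower than major) the quality is minor.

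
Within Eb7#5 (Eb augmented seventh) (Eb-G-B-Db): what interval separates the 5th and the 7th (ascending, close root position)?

So we need the interval from B up to Db.
B up to Db is 2 semitones, a whole step narrower than a major third, so the interval is diminished.

diminished third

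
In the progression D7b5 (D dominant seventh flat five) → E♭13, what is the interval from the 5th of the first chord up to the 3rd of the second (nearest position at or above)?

major 7th

The 5th of D7b5 (D dominant seventh flat five) is A♭; the 3rd of E♭13 is G.
A♭ up to G spans 7 letter names and 11 semitones — a major seventh.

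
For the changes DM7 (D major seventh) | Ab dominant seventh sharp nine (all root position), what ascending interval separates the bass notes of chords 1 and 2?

diminished fifth

The roots are D and Ab.
5 letter names make it a fifth; at 6 semitones (a half step narrower than perfect) the quality is diminished.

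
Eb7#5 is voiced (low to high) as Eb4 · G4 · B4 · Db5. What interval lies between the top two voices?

Those voices are B4 and Db5.
3 letter names make it a third; at 2 semitones (a whole step narrower than major) the quality is diminished.

diminished third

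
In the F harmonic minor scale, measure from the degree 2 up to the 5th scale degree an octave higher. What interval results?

P11

Spelling the F harmonic minor scale: F G Ab Bb C Db E.
That puts G below C.
Counting 11 letters and 17 half steps from G gives a perfect eleventh.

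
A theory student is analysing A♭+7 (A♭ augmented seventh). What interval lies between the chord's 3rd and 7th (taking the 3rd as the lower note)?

diminished fifth

The chord tones of A♭ augmented seventh are A♭–C–E–G♭.
3rd = C; 7th = G♭.
5 letter names make it a fifth; at 6 semitones (a half step narrower than perfect) the quality is diminished.
This 3–7 tritone is the characteristic tension at the heart of the dominant sound.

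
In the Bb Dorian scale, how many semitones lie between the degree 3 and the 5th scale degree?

4

The scale is Bb C Db Eb F G Ab.
Db up to F is a major third — 4 semitones.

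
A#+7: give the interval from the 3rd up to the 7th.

A#+7: A#-C##-E##-G#.
That puts C## below G#.
From C## to G#: 6 semitones over a fifth = diminished.
This 3–7 tritone is the characteristic tension at the heart of the dominant sound.

diminished 5th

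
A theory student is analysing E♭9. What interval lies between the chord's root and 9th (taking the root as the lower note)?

E♭ dominant ninth is spelled E♭ G B♭ D♭ F.
Root = E♭; 9th = F.
Counting 9 letters and 14 half steps from E♭ gives a major ninth.

M9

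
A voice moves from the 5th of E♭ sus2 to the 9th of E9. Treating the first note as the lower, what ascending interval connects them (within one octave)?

E♭ sus2 has B♭ as its 5th, and E9 has F♯ as its 9th.
5 letter names make it a fifth; at 8 semitones (a half step wider than perfect) the quality is augmented.

augmented fifth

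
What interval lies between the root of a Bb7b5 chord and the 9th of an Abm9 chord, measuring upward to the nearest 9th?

P1

Bb7b5 has Bb as its root, and Abm9 has Bb as its 9th.
Counting 1 letters and 0 half steps from Bb gives a perfect unison.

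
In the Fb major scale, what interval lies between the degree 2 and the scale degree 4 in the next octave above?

minor tenth

Spelling the Fb major scale: Fb Gb Ab Bbb Cb Db Eb.
Degree 2 = Gb; 4th degree (up an octave) = Bbb.
Gb up to Bbb is 15 semitones, a half step narrower than a major tenth, so the interval is minor.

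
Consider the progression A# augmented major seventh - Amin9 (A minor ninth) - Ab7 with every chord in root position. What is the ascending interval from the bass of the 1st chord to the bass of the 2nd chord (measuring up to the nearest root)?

diminished 8th

The roots are A# and A.
A# up to A is 11 semitones, a half step narrower than a perfect octave, so the interval is diminished.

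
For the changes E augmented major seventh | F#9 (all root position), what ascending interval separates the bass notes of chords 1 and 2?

major 2nd

The roots are E and F#.
Counting 2 letters and 2 half steps from E gives a major second.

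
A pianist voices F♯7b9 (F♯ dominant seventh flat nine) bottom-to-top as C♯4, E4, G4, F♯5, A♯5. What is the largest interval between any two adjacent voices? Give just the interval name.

Adjacent intervals: C♯4→E4 = minor third; E4→G4 = minor third; G4→F♯5 = major seventh; F♯5→A♯5 = major third.
The largest is G4 to F♯5, a major seventh (11 semitones).

major seventh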